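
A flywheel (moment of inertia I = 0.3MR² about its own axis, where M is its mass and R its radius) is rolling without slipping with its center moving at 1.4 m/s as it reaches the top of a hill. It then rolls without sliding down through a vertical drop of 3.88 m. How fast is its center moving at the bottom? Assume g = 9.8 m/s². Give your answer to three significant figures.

Here I = 0.3MR², so the shape factor k = I/(MR²) = 0.3.
Pure rolling means v = ωR; then KE = ½Mv² + ½I(v/R)² = ½(1+k)Mv² = (13/20)Mv².
Conserving energy between top and bottom: (13/20)Mv² = (13/20)Mv₀² + Mgh, hence v² = v₀² + 2gh/(1+k).
v = √(1.4² + 2×9.8×3.88/1.3) = √60.46 ≈ 7.78 m/s.

v ≈ 7.78 m/s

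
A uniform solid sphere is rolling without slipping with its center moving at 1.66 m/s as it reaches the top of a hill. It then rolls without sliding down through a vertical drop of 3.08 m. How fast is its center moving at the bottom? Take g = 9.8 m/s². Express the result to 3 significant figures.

For this body I = (2/5)MR², i.e. k = I/(MR²) = 0.4.
Pure rolling means v = ωR; then KE = ½Mv² + ½I(v/R)² = ½(1+k)Mv² = (7/10)Mv².
Conserving energy between top and bottom: (7/10)Mv² = (7/10)Mv₀² + Mgh, hence v² = v₀² + 2gh/(1+k).
v = √(1.66² + 2×9.8×3.08/1.4) = √45.88 ≈ 6.77 m/s.

v ≈ 6.77 m/s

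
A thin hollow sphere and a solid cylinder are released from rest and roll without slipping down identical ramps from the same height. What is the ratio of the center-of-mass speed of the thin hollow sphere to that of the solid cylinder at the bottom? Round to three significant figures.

Each satisfies Mgh = ½(1+k)Mv² with k = I/(MR²), so v ∝ 1/√(1+k).
For the thin hollow sphere k = 2/3; for the solid cylinder k = 0.5.
v₁/v₂ = √((1+k₂)/(1+k₁)) = √(1.5/1.667) ≈ 0.949.

v_ratio ≈ 0.949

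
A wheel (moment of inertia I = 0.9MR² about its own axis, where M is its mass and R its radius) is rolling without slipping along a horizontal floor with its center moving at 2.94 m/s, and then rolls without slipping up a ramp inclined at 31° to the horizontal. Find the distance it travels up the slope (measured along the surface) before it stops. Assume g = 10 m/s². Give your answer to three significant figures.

d ≈ 1.59 m

The moment of inertia is 0.9MR², giving k ≡ I/(MR²) = 0.9.
Pure rolling means v = ωR; then KE = ½Mv² + ½I(v/R)² = ½(1+k)Mv² = (19/20)Mv².
Setting this equal to Mgh gives the vertical rise h = (1+k)v₀²/(2g) = 1.9×2.94²/(2×10) = 0.8211 m.
The distance along the slope is d = h/sinθ = 0.8211/sin31° ≈ 1.59 m.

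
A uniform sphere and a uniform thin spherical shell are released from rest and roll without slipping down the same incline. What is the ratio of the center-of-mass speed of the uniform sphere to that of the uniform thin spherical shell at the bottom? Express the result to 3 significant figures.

v_ratio ≈ 1.09

Each satisfies Mgh = ½(1+k)Mv² with k = I/(MR²), so v ∝ 1/√(1+k).
For the uniform sphere k = 0.4; for the uniform thin spherical shell k = 2/3.
v₁/v₂ = √((1+k₂)/(1+k₁)) = √(1.667/1.4) ≈ 1.09.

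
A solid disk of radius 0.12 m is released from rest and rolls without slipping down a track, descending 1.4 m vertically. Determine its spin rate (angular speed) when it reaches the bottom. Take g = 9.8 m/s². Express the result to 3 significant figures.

Here I = (1/2)MR², so the shape factor k = I/(MR²) = 0.5.
Rolling without slipping gives ω = v/R, so the total kinetic energy is ½Mv² + ½Iω² = ½(1+k)Mv² = (3/4)Mv².
Energy conservation Mgh = ½(1+k)Mv² gives v = √(2gh/(1+k)) = √(2 × 9.8 × 1.4 / 1.5) = 4.277 m/s.
The angular speed follows from ω = v/R = 4.277/0.12 ≈ 35.6 rad/s.

ω ≈ 35.6 rad/s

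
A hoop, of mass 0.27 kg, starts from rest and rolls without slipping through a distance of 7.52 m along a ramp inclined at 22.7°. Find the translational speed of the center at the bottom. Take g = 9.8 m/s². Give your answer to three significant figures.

Here I = MR², so the shape factor k = I/(MR²) = 1.
Rolling without slipping gives ω = v/R, so the total kinetic energy is ½Mv² + ½Iω² = ½(1+k)Mv² = Mv².
The vertical drop is h = L sinθ = 7.52 × sin22.7° = 2.902 m.
Energy conservation: Mgh = Mv², so v = √(2gh/(1+k)) = √(2 × 9.8 × 2.902 / 2) ≈ 5.33 m/s.

v ≈ 5.33 m/s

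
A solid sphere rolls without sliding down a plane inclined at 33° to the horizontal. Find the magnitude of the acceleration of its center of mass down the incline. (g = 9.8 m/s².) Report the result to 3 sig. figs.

The moment of inertia is (2/5)MR², giving k ≡ I/(MR²) = 0.4.
Along the incline Mg sinθ − f = Ma, and torque about the center fR = Iα = kMR²(a/R) gives f = kMa.
Eliminating f: Mg sinθ = (1+k)Ma, so a = g sinθ/(1+k) = 9.8 × sin33° / 1.4 ≈ 3.81 m/s².

a ≈ 3.81 m/s²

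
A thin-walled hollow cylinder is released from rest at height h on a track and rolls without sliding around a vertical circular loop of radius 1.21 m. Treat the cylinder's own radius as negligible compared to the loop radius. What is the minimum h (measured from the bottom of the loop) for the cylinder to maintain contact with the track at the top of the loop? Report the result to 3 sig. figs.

With I = MR², the ratio k = I/(MR²) is 1.
At the top, contact is just lost when gravity alone supplies the centripetal force: Mg = Mv_top²/r, i.e. v_top² = gr.
With ω = v/R, the kinetic energy at speed v is ½(1+k)Mv² = Mv².
Energy conservation from release (height h) to the top (height 2r): Mgh = Mg(2r) + M·gr.
Thus h_min = 2r + (1+k)r/2 = r(2 + 2/2) = 1.21 × 3 ≈ 3.63 m.

h_min ≈ 3.63 m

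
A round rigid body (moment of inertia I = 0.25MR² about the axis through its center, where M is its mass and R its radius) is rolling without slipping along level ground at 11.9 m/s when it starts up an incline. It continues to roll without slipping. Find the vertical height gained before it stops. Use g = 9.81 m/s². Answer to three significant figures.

For this body I = 0.25MR², i.e. k = I/(MR²) = 0.25.
Since it rolls without slipping, ω = v/R and KE = ½Mv² + ½Iω² = ½(1+k)Mv² = (5/8)Mv².
At the top the kinetic energy is zero, so (5/8)Mv₀² = Mgh.
Thus h = (1+k)v₀²/(2g) = 1.25 × 11.9² / (2 × 9.81) ≈ 9.02 m.

h ≈ 9.02 m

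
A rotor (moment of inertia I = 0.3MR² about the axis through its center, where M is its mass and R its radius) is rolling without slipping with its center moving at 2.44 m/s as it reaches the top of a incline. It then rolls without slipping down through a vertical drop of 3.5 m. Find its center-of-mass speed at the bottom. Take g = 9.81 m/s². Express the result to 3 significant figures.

v ≈ 7.67 m/s

For this body I = 0.3MR², i.e. k = I/(MR²) = 0.3.
Since it rolls without slipping, ω = v/R and KE = ½Mv² + ½Iω² = ½(1+k)Mv² = (13/20)Mv².
Energy conservation: (13/20)Mv₀² + Mgh = (13/20)Mv², so v² = v₀² + 2gh/(1+k).
v = √(2.44² + 2×9.81×3.5/1.3) = √58.78 ≈ 7.67 m/s.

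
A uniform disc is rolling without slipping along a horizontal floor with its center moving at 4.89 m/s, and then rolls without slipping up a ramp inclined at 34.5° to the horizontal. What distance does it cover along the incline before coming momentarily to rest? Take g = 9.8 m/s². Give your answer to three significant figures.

For this body I = (1/2)MR², i.e. k = I/(MR²) = 0.5.
The rolling condition ω = v/R makes the rotational term ½I(v/R)² = ½kMv², so KE_total = ½(1+k)Mv² = (3/4)Mv².
Setting this equal to Mgh gives the vertical rise h = (1+k)v₀²/(2g) = 1.5×4.89²/(2×9.8) = 1.83 m.
The distance along the slope is d = h/sinθ = 1.83/sin34.5° ≈ 3.23 m.

d ≈ 3.23 m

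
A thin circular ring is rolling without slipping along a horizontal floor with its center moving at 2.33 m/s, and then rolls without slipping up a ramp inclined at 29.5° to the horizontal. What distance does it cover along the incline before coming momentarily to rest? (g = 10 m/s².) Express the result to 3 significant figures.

For this body I = MR², i.e. k = I/(MR²) = 1.
Since it rolls without slipping, ω = v/R and KE = ½Mv² + ½Iω² = ½(1+k)Mv² = Mv².
Setting this equal to Mgh gives the vertical rise h = (1+k)v₀²/(2g) = 2×2.33²/(2×10) = 0.5429 m.
The distance along the slope is d = h/sinθ = 0.5429/sin29.5° ≈ 1.10 m.

d ≈ 1.10 m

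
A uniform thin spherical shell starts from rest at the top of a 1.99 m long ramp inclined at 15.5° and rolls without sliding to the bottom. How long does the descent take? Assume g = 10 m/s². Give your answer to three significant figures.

t ≈ 1.58 s

The moment of inertia is (2/3)MR², giving k ≡ I/(MR²) = 2/3.
Newton's second law down the slope: Mg sinθ − f = Ma. The torque equation fR = Iα (with α = a/R) gives f = kMa.
Hence a = g sinθ/(1+k) = 10×sin15.5°/1.667 = 1.603 m/s².
Starting from rest, L = ½at², so t = √(2L/a) = √(2×1.99/1.603) ≈ 1.58 s.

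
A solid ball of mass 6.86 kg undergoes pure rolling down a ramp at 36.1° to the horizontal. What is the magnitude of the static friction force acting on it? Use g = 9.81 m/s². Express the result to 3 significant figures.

f ≈ 11.3 N

The moment of inertia is (2/5)MR², giving k ≡ I/(MR²) = 0.4.
Along the incline Mg sinθ − f = Ma, and torque about the center fR = Iα = kMR²(a/R) gives f = kMa.
Combining, a = g sinθ/(1+k) and f = kMa = kMg sinθ/(1+k).
f = 0.4 × 6.86 × 9.81 × sin36.1° / 1.4 ≈ 11.3 N.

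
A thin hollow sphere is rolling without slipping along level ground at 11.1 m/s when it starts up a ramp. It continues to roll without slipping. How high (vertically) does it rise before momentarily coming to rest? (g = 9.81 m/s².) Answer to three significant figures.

Here I = (2/3)MR², so the shape factor k = I/(MR²) = 2/3.
The rolling condition ω = v/R makes the rotational term ½I(v/R)² = ½kMv², so KE_total = ½(1+k)Mv² = (5/6)Mv².
All of this converts to potential energy at the highest point: (5/6)Mv₀² = Mgh.
Thus h = (1+k)v₀²/(2g) = 1.667 × 11.1² / (2 × 9.81) ≈ 10.5 m.

h ≈ 10.5 m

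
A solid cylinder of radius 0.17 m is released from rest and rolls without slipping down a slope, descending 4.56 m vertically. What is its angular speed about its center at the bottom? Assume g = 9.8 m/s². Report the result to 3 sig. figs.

The moment of inertia is (1/2)MR², giving k ≡ I/(MR²) = 0.5.
Rolling without slipping gives ω = v/R, so the total kinetic energy is ½Mv² + ½Iω² = ½(1+k)Mv² = (3/4)Mv².
Energy conservation Mgh = ½(1+k)Mv² gives v = √(2gh/(1+k)) = √(2 × 9.8 × 4.56 / 1.5) = 7.719 m/s.
The angular speed follows from ω = v/R = 7.719/0.17 ≈ 45.4 rad/s.

ω ≈ 45.4 rad/s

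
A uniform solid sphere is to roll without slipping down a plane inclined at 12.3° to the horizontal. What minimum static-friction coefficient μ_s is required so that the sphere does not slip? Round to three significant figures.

With I = (2/5)MR², the ratio k = I/(MR²) is 0.4.
Translational: Mg sinθ − f = Ma. Rotational about the CM: fR = Iα = kMRa, so f = kMa.
These give a = g sinθ/(1+k) and the required friction f = kMg sinθ/(1+k).
The normal force is N = Mg cosθ, so μ_min = f/N = k tanθ/(1+k).
μ_min = 0.4 × tan12.3° / 1.4 ≈ 0.0623.

μ_min ≈ 0.0623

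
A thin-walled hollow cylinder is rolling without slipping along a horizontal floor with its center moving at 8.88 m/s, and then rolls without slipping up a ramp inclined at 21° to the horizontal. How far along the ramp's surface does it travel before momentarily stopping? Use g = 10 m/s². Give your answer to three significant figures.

d ≈ 22.0 m

Here I = MR², so the shape factor k = I/(MR²) = 1.
The rolling condition ω = v/R makes the rotational term ½I(v/R)² = ½kMv², so KE_total = ½(1+k)Mv² = Mv².
Setting this equal to Mgh gives the vertical rise h = (1+k)v₀²/(2g) = 2×8.88²/(2×10) = 7.885 m.
Along the incline, d = h/sinθ = 7.885/sin21° ≈ 22.0 m.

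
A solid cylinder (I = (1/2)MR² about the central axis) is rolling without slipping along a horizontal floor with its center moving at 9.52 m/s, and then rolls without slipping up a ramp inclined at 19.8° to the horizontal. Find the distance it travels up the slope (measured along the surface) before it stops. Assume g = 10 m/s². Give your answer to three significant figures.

Here I = (1/2)MR², so the shape factor k = I/(MR²) = 0.5.
Rolling without slipping gives ω = v/R, so the total kinetic energy is ½Mv² + ½Iω² = ½(1+k)Mv² = (3/4)Mv².
Setting this equal to Mgh gives the vertical rise h = (1+k)v₀²/(2g) = 1.5×9.52²/(2×10) = 6.797 m.
Along the incline, d = h/sinθ = 6.797/sin19.8° ≈ 20.1 m.

d ≈ 20.1 m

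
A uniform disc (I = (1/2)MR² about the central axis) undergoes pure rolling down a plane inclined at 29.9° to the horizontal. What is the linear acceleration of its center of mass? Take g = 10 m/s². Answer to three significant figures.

a ≈ 3.32 m/s²

With I = (1/2)MR², the ratio k = I/(MR²) is 0.5.
Along the incline Mg sinθ − f = Ma, and torque about the center fR = Iα = kMR²(a/R) gives f = kMa.
Eliminating f: Mg sinθ = (1+k)Ma, so a = g sinθ/(1+k) = 10 × sin29.9° / 1.5 ≈ 3.32 m/s².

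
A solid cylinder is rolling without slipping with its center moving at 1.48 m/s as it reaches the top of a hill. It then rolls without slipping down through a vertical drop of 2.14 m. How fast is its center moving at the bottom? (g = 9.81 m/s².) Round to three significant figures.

For this body I = (1/2)MR², i.e. k = I/(MR²) = 0.5.
Pure rolling means v = ωR; then KE = ½Mv² + ½I(v/R)² = ½(1+k)Mv² = (3/4)Mv².
Conserving energy between top and bottom: (3/4)Mv² = (3/4)Mv₀² + Mgh, hence v² = v₀² + 2gh/(1+k).
v = √(1.48² + 2×9.81×2.14/1.5) = √30.18 ≈ 5.49 m/s.

v ≈ 5.49 m/s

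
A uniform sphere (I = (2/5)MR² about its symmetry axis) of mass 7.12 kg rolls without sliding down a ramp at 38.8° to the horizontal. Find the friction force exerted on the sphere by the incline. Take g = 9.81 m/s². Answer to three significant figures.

The moment of inertia is (2/5)MR², giving k ≡ I/(MR²) = 0.4.
Along the incline Mg sinθ − f = Ma, and torque about the center fR = Iα = kMR²(a/R) gives f = kMa.
Combining, a = g sinθ/(1+k) and f = kMa = kMg sinθ/(1+k).
f = 0.4 × 7.12 × 9.81 × sin38.8° / 1.4 ≈ 12.5 N.

f ≈ 12.5 N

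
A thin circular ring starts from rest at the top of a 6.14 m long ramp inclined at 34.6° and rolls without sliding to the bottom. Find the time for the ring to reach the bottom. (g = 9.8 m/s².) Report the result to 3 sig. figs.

Here I = MR², so the shape factor k = I/(MR²) = 1.
Newton's second law down the slope: Mg sinθ − f = Ma. The torque equation fR = Iα (with α = a/R) gives f = kMa.
Hence a = g sinθ/(1+k) = 9.8×sin34.6°/2 = 2.782 m/s².
Starting from rest, L = ½at², so t = √(2L/a) = √(2×6.14/2.782) ≈ 2.10 s.

t ≈ 2.10 s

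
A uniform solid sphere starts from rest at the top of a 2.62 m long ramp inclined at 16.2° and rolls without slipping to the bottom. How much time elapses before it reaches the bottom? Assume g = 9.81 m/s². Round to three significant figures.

t ≈ 1.64 s

With I = (2/5)MR², the ratio k = I/(MR²) is 0.4.
Newton's second law down the slope: Mg sinθ − f = Ma. The torque equation fR = Iα (with α = a/R) gives f = kMa.
Hence a = g sinθ/(1+k) = 9.81×sin16.2°/1.4 = 1.955 m/s².
With constant a from rest, t = √(2L/a) = √(2·2.62/1.955) ≈ 1.64 s.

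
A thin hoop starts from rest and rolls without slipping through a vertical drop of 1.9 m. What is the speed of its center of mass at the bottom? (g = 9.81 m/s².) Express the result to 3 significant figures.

v ≈ 4.32 m/s

Here I = MR², so the shape factor k = I/(MR²) = 1.
Pure rolling means v = ωR; then KE = ½Mv² + ½I(v/R)² = ½(1+k)Mv² = Mv².
Energy conservation: Mgh = Mv², so v = √(2gh/(1+k)) = √(2 × 9.81 × 1.9 / 2) ≈ 4.32 m/s.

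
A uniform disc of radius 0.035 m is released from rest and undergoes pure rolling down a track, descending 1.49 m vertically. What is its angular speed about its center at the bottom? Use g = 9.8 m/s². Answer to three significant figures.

For this body I = (1/2)MR², i.e. k = I/(MR²) = 0.5.
Since it rolls without slipping, ω = v/R and KE = ½Mv² + ½Iω² = ½(1+k)Mv² = (3/4)Mv².
Energy conservation Mgh = ½(1+k)Mv² gives v = √(2gh/(1+k)) = √(2 × 9.8 × 1.49 / 1.5) = 4.412 m/s.
The angular speed follows from ω = v/R = 4.412/0.035 ≈ 126 rad/s.

ω ≈ 126 rad/s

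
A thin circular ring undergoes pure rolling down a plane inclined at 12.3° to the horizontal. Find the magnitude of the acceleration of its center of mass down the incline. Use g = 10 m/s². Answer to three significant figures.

Here I = MR², so the shape factor k = I/(MR²) = 1.
Newton's second law down the slope: Mg sinθ − f = Ma. The torque equation fR = Iα (with α = a/R) gives f = kMa.
Eliminating f: Mg sinθ = (1+k)Ma, so a = g sinθ/(1+k) = 10 × sin12.3° / 2 ≈ 1.07 m/s².

a ≈ 1.07 m/s²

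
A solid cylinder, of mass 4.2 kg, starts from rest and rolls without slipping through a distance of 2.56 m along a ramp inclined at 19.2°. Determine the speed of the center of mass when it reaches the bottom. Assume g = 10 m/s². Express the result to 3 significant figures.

v ≈ 3.35 m/s

Here I = (1/2)MR², so the shape factor k = I/(MR²) = 0.5.
Since it rolls without slipping, ω = v/R and KE = ½Mv² + ½Iω² = ½(1+k)Mv² = (3/4)Mv².
The vertical drop is h = L sinθ = 2.56 × sin19.2° = 0.8419 m.
Energy conservation: Mgh = (3/4)Mv², so v = √(2gh/(1+k)) = √(2 × 10 × 0.8419 / 1.5) ≈ 3.35 m/s.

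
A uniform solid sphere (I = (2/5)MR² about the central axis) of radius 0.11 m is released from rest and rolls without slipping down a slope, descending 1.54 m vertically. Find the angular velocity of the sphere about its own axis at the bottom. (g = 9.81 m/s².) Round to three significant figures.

With I = (2/5)MR², the ratio k = I/(MR²) is 0.4.
Pure rolling means v = ωR; then KE = ½Mv² + ½I(v/R)² = ½(1+k)Mv² = (7/10)Mv².
Energy conservation Mgh = ½(1+k)Mv² gives v = √(2gh/(1+k)) = √(2 × 9.81 × 1.54 / 1.4) = 4.646 m/s.
Then ω = v/R = 4.646 / 0.11 ≈ 42.2 rad/s.

ω ≈ 42.2 rad/s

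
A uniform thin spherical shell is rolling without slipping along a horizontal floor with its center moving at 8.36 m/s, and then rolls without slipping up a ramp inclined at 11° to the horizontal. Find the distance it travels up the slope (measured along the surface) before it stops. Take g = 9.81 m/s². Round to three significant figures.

d ≈ 31.1 m

The moment of inertia is (2/3)MR², giving k ≡ I/(MR²) = 2/3.
Pure rolling means v = ωR; then KE = ½Mv² + ½I(v/R)² = ½(1+k)Mv² = (5/6)Mv².
Setting this equal to Mgh gives the vertical rise h = (1+k)v₀²/(2g) = 1.667×8.36²/(2×9.81) = 5.937 m.
The distance along the slope is d = h/sinθ = 5.937/sin11° ≈ 31.1 m.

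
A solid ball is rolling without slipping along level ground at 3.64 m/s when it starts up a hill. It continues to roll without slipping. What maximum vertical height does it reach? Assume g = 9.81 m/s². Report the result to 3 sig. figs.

h ≈ 0.945 m

With I = (2/5)MR², the ratio k = I/(MR²) is 0.4.
Rolling without slipping gives ω = v/R, so the total kinetic energy is ½Mv² + ½Iω² = ½(1+k)Mv² = (7/10)Mv².
All of this converts to potential energy at the highest point: (7/10)Mv₀² = Mgh.
Thus h = (1+k)v₀²/(2g) = 1.4 × 3.64² / (2 × 9.81) ≈ 0.945 m.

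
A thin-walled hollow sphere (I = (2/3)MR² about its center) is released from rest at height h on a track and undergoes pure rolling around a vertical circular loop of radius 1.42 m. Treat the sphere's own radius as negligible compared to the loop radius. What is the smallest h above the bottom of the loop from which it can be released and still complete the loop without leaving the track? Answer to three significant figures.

h_min ≈ 4.02 m

For this body I = (2/3)MR², i.e. k = I/(MR²) = 2/3.
At the top of the loop, the minimum-contact condition is Mg = Mv_top²/r, so v_top² = gr.
With ω = v/R, the kinetic energy at speed v is ½(1+k)Mv² = (5/6)Mv².
Energy conservation from release (height h) to the top (height 2r): Mgh = Mg(2r) + (5/6)M·gr.
Thus h_min = 2r + (1+k)r/2 = r(2 + 1.667/2) = 1.42 × 2.833 ≈ 4.02 m.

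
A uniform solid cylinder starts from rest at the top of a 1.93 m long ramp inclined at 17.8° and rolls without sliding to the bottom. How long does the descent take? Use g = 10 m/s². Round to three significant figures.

t ≈ 1.38 s

With I = (1/2)MR², the ratio k = I/(MR²) is 0.5.
Along the incline Mg sinθ − f = Ma, and torque about the center fR = Iα = kMR²(a/R) gives f = kMa.
Hence a = g sinθ/(1+k) = 10×sin17.8°/1.5 = 2.038 m/s².
With constant a from rest, t = √(2L/a) = √(2·1.93/2.038) ≈ 1.38 s.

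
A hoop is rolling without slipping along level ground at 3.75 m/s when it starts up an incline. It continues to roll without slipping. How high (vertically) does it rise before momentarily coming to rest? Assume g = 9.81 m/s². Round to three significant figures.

h ≈ 1.43 m

Here I = MR², so the shape factor k = I/(MR²) = 1.
Since it rolls without slipping, ω = v/R and KE = ½Mv² + ½Iω² = ½(1+k)Mv² = Mv².
All of this converts to potential energy at the highest point: Mv₀² = Mgh.
Thus h = (1+k)v₀²/(2g) = 2 × 3.75² / (2 × 9.81) ≈ 1.43 m.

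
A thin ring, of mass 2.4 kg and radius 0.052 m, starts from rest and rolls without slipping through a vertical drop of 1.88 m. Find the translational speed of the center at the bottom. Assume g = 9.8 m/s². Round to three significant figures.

For this body I = MR², i.e. k = I/(MR²) = 1.
Since it rolls without slipping, ω = v/R and KE = ½Mv² + ½Iω² = ½(1+k)Mv² = Mv².
Setting Mgh = Mv² gives v = √(2gh/(1+k)) = √(2·9.8·1.88/2) ≈ 4.29 m/s.

v ≈ 4.29 m/s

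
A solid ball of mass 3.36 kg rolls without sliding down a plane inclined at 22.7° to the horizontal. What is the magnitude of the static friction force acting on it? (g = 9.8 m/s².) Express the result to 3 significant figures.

With I = (2/5)MR², the ratio k = I/(MR²) is 0.4.
Translational: Mg sinθ − f = Ma. Rotational about the CM: fR = Iα = kMRa, so f = kMa.
Combining, a = g sinθ/(1+k) and f = kMa = kMg sinθ/(1+k).
f = 0.4 × 3.36 × 9.8 × sin22.7° / 1.4 ≈ 3.63 N.

f ≈ 3.63 N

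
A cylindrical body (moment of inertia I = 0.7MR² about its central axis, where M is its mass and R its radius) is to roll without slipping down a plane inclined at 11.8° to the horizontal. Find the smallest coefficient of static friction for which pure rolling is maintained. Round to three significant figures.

The moment of inertia is 0.7MR², giving k ≡ I/(MR²) = 0.7.
Translational: Mg sinθ − f = Ma. Rotational about the CM: fR = Iα = kMRa, so f = kMa.
These give a = g sinθ/(1+k) and the required friction f = kMg sinθ/(1+k).
With N = Mg cosθ, the no-slip condition f ≤ μN gives μ_min = f/N = k tanθ/(1+k).
μ_min = 0.7 × tan11.8° / 1.7 ≈ 0.0860.

μ_min ≈ 0.0860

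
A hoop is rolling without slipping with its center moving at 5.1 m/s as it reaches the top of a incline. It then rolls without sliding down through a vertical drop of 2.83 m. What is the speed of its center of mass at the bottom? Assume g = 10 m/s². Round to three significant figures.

With I = MR², the ratio k = I/(MR²) is 1.
Since it rolls without slipping, ω = v/R and KE = ½Mv² + ½Iω² = ½(1+k)Mv² = Mv².
Energy conservation: Mv₀² + Mgh = Mv², so v² = v₀² + 2gh/(1+k).
v = √(5.1² + 2×10×2.83/2) = √54.31 ≈ 7.37 m/s.

v ≈ 7.37 m/s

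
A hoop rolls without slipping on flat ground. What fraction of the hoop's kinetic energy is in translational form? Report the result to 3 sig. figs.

fraction ≈ 0.500

With I = MR², the ratio k = I/(MR²) is 1.
Since ω = v/R, the translational part is ½Mv² and the rotational part is ½I(v/R)² = ½kMv²; the total is ½(1+k)Mv².
The translational fraction is therefore 1/(1+k) = 1/2 ≈ 0.500.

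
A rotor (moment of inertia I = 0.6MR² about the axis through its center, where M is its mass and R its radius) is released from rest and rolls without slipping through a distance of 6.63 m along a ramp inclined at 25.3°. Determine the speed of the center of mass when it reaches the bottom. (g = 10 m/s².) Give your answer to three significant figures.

With I = 0.6MR², the ratio k = I/(MR²) is 0.6.
Pure rolling means v = ωR; then KE = ½Mv² + ½I(v/R)² = ½(1+k)Mv² = (4/5)Mv².
The vertical drop is h = L sinθ = 6.63 × sin25.3° = 2.833 m.
Energy conservation: Mgh = (4/5)Mv², so v = √(2gh/(1+k)) = √(2 × 10 × 2.833 / 1.6) ≈ 5.95 m/s.

v ≈ 5.95 m/s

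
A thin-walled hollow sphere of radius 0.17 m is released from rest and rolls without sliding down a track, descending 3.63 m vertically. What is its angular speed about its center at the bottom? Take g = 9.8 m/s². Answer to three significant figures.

ω ≈ 38.4 rad/s

For this body I = (2/3)MR², i.e. k = I/(MR²) = 2/3.
The rolling condition ω = v/R makes the rotational term ½I(v/R)² = ½kMv², so KE_total = ½(1+k)Mv² = (5/6)Mv².
Energy conservation Mgh = ½(1+k)Mv² gives v = √(2gh/(1+k)) = √(2 × 9.8 × 3.63 / 1.667) = 6.534 m/s.
The angular speed follows from ω = v/R = 6.534/0.17 ≈ 38.4 rad/s.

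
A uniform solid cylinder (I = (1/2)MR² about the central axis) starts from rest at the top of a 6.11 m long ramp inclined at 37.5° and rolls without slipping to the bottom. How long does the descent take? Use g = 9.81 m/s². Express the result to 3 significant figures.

t ≈ 1.75 s

For this body I = (1/2)MR², i.e. k = I/(MR²) = 0.5.
Along the incline Mg sinθ − f = Ma, and torque about the center fR = Iα = kMR²(a/R) gives f = kMa.
Hence a = g sinθ/(1+k) = 9.81×sin37.5°/1.5 = 3.981 m/s².
With constant a from rest, t = √(2L/a) = √(2·6.11/3.981) ≈ 1.75 s.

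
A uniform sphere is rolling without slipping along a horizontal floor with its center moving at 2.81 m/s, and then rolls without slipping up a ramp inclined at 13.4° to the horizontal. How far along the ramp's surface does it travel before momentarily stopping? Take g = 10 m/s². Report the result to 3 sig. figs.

With I = (2/5)MR², the ratio k = I/(MR²) is 0.4.
Rolling without slipping gives ω = v/R, so the total kinetic energy is ½Mv² + ½Iω² = ½(1+k)Mv² = (7/10)Mv².
Setting this equal to Mgh gives the vertical rise h = (1+k)v₀²/(2g) = 1.4×2.81²/(2×10) = 0.5527 m.
The distance along the slope is d = h/sinθ = 0.5527/sin13.4° ≈ 2.39 m.

d ≈ 2.39 m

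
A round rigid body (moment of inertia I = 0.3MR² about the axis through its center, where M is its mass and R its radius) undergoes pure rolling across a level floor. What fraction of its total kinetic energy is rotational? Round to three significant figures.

fraction ≈ 0.231

For this body I = 0.3MR², i.e. k = I/(MR²) = 0.3.
With ω = v/R, KE_trans = ½Mv² and KE_rot = ½Iω² = ½kMv², so KE_total = ½(1+k)Mv².
The rotational fraction is therefore k/(1+k) = 0.3/1.3 ≈ 0.231.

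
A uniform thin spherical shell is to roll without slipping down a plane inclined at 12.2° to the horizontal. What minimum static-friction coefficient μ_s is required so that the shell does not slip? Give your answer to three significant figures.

μ_min ≈ 0.0865

For this body I = (2/3)MR², i.e. k = I/(MR²) = 2/3.
Along the incline Mg sinθ − f = Ma, and torque about the center fR = Iα = kMR²(a/R) gives f = kMa.
These give a = g sinθ/(1+k) and the required friction f = kMg sinθ/(1+k).
With N = Mg cosθ, the no-slip condition f ≤ μN gives μ_min = f/N = k tanθ/(1+k).
μ_min = (2/3) × tan12.2° / 1.667 ≈ 0.0865.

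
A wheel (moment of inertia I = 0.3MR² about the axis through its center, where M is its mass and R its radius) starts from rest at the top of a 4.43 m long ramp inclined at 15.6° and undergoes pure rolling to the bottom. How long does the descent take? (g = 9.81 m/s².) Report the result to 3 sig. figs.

With I = 0.3MR², the ratio k = I/(MR²) is 0.3.
Newton's second law down the slope: Mg sinθ − f = Ma. The torque equation fR = Iα (with α = a/R) gives f = kMa.
Hence a = g sinθ/(1+k) = 9.81×sin15.6°/1.3 = 2.029 m/s².
With constant a from rest, t = √(2L/a) = √(2·4.43/2.029) ≈ 2.09 s.

t ≈ 2.09 s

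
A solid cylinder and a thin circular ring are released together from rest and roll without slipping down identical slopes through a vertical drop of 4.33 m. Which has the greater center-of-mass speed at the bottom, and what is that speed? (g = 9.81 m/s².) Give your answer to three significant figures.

the solid cylinder, at v ≈ 7.53 m/s

For rolling without slipping, Mgh = ½(1+k)Mv² where k = I/(MR²), so v = √(2gh/(1+k)).
Solid cylinder: k = 0.5, giving v = √(2×9.81×4.33/1.5) = 7.526 m/s.
Thin circular ring: k = 1, giving v = √(2×9.81×4.33/2) = 6.517 m/s.
The smaller k wins: the solid cylinder, at ≈ 7.53 m/s.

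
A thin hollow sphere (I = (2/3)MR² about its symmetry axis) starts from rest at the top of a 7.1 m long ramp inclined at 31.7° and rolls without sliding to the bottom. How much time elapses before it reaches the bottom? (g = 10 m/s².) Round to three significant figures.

t ≈ 2.12 s

With I = (2/3)MR², the ratio k = I/(MR²) is 2/3.
Translational: Mg sinθ − f = Ma. Rotational about the CM: fR = Iα = kMRa, so f = kMa.
Hence a = g sinθ/(1+k) = 10×sin31.7°/1.667 = 3.153 m/s².
Starting from rest, L = ½at², so t = √(2L/a) = √(2×7.1/3.153) ≈ 2.12 s.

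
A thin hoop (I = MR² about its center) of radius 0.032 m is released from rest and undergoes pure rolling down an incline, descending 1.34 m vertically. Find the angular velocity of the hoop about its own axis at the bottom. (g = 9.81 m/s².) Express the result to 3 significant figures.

Here I = MR², so the shape factor k = I/(MR²) = 1.
Rolling without slipping gives ω = v/R, so the total kinetic energy is ½Mv² + ½Iω² = ½(1+k)Mv² = Mv².
Energy conservation Mgh = ½(1+k)Mv² gives v = √(2gh/(1+k)) = √(2 × 9.81 × 1.34 / 2) = 3.626 m/s.
Then ω = v/R = 3.626 / 0.032 ≈ 113 rad/s.

ω ≈ 113 rad/s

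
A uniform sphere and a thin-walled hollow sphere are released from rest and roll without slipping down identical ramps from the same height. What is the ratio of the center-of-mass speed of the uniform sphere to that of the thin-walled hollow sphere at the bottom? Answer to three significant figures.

v_ratio ≈ 1.09

Each satisfies Mgh = ½(1+k)Mv² with k = I/(MR²), so v ∝ 1/√(1+k).
For the uniform sphere k = 0.4; for the thin-walled hollow sphere k = 2/3.
v₁/v₂ = √((1+k₂)/(1+k₁)) = √(1.667/1.4) ≈ 1.09.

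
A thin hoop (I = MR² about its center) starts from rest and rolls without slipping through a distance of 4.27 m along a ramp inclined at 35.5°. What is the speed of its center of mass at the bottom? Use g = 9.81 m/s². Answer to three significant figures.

v ≈ 4.93 m/s

With I = MR², the ratio k = I/(MR²) is 1.
Since it rolls without slipping, ω = v/R and KE = ½Mv² + ½Iω² = ½(1+k)Mv² = Mv².
The vertical drop is h = L sinθ = 4.27 × sin35.5° = 2.48 m.
Setting Mgh = Mv² gives v = √(2gh/(1+k)) = √(2·9.81·2.48/2) ≈ 4.93 m/s.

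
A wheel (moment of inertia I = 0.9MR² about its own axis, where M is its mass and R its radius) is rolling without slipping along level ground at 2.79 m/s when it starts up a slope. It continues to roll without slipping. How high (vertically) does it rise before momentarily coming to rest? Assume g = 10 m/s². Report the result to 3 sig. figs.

The moment of inertia is 0.9MR², giving k ≡ I/(MR²) = 0.9.
Since it rolls without slipping, ω = v/R and KE = ½Mv² + ½Iω² = ½(1+k)Mv² = (19/20)Mv².
All of this converts to potential energy at the highest point: (19/20)Mv₀² = Mgh.
Thus h = (1+k)v₀²/(2g) = 1.9 × 2.79² / (2 × 10) ≈ 0.739 m.

h ≈ 0.739 m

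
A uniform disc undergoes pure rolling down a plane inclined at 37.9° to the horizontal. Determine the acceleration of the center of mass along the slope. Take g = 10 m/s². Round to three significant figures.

a ≈ 4.10 m/s²

The moment of inertia is (1/2)MR², giving k ≡ I/(MR²) = 0.5.
Translational: Mg sinθ − f = Ma. Rotational about the CM: fR = Iα = kMRa, so f = kMa.
Eliminating f: Mg sinθ = (1+k)Ma, so a = g sinθ/(1+k) = 10 × sin37.9° / 1.5 ≈ 4.10 m/s².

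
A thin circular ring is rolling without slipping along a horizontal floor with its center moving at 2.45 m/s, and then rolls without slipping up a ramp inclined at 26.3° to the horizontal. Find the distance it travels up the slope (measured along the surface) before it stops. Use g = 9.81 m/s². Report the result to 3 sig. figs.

Here I = MR², so the shape factor k = I/(MR²) = 1.
The rolling condition ω = v/R makes the rotational term ½I(v/R)² = ½kMv², so KE_total = ½(1+k)Mv² = Mv².
Setting this equal to Mgh gives the vertical rise h = (1+k)v₀²/(2g) = 2×2.45²/(2×9.81) = 0.6119 m.
The distance along the slope is d = h/sinθ = 0.6119/sin26.3° ≈ 1.38 m.

d ≈ 1.38 m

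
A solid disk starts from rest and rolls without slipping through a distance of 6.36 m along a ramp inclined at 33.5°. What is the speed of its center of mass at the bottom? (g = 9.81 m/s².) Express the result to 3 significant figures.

The moment of inertia is (1/2)MR², giving k ≡ I/(MR²) = 0.5.
The rolling condition ω = v/R makes the rotational term ½I(v/R)² = ½kMv², so KE_total = ½(1+k)Mv² = (3/4)Mv².
The vertical drop is h = L sinθ = 6.36 × sin33.5° = 3.51 m.
Energy conservation: Mgh = (3/4)Mv², so v = √(2gh/(1+k)) = √(2 × 9.81 × 3.51 / 1.5) ≈ 6.78 m/s.

v ≈ 6.78 m/s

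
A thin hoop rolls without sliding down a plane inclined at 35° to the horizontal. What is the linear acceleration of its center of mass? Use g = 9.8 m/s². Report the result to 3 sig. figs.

Here I = MR², so the shape factor k = I/(MR²) = 1.
Newton's second law down the slope: Mg sinθ − f = Ma. The torque equation fR = Iα (with α = a/R) gives f = kMa.
Eliminating f: Mg sinθ = (1+k)Ma, so a = g sinθ/(1+k) = 9.8 × sin35° / 2 ≈ 2.81 m/s².

a ≈ 2.81 m/s²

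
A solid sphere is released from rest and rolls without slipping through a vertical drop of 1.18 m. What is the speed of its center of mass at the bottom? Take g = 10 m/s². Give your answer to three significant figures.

v ≈ 4.11 m/s

The moment of inertia is (2/5)MR², giving k ≡ I/(MR²) = 0.4.
The rolling condition ω = v/R makes the rotational term ½I(v/R)² = ½kMv², so KE_total = ½(1+k)Mv² = (7/10)Mv².
Setting Mgh = (7/10)Mv² gives v = √(2gh/(1+k)) = √(2·10·1.18/1.4) ≈ 4.11 m/s.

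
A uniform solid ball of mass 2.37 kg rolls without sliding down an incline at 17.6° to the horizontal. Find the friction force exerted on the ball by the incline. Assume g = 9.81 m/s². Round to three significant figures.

f ≈ 2.01 N

The moment of inertia is (2/5)MR², giving k ≡ I/(MR²) = 0.4.
Translational: Mg sinθ − f = Ma. Rotational about the CM: fR = Iα = kMRa, so f = kMa.
Combining, a = g sinθ/(1+k) and f = kMa = kMg sinθ/(1+k).
f = 0.4 × 2.37 × 9.81 × sin17.6° / 1.4 ≈ 2.01 N.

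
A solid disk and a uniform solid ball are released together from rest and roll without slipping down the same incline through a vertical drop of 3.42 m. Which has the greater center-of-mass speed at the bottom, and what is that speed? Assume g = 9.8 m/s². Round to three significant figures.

For rolling without slipping, Mgh = ½(1+k)Mv² where k = I/(MR²), so v = √(2gh/(1+k)).
Solid disk: k = 0.5, giving v = √(2×9.8×3.42/1.5) = 6.685 m/s.
Uniform solid ball: k = 0.4, giving v = √(2×9.8×3.42/1.4) = 6.92 m/s.
The smaller k wins: the uniform solid ball, at ≈ 6.92 m/s.

the uniform solid ball, at v ≈ 6.92 m/s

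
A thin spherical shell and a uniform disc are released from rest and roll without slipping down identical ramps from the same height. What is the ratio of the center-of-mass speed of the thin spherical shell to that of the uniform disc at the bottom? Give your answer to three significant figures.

v_ratio ≈ 0.949

Each satisfies Mgh = ½(1+k)Mv² with k = I/(MR²), so v ∝ 1/√(1+k).
For the thin spherical shell k = 2/3; for the uniform disc k = 0.5.
v₁/v₂ = √((1+k₂)/(1+k₁)) = √(1.5/1.667) ≈ 0.949.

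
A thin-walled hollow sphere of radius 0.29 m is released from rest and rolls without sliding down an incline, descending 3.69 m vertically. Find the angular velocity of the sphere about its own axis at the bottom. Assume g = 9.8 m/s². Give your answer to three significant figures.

ω ≈ 22.7 rad/s

For this body I = (2/3)MR², i.e. k = I/(MR²) = 2/3.
Since it rolls without slipping, ω = v/R and KE = ½Mv² + ½Iω² = ½(1+k)Mv² = (5/6)Mv².
Energy conservation Mgh = ½(1+k)Mv² gives v = √(2gh/(1+k)) = √(2 × 9.8 × 3.69 / 1.667) = 6.587 m/s.
Then ω = v/R = 6.587 / 0.29 ≈ 22.7 rad/s.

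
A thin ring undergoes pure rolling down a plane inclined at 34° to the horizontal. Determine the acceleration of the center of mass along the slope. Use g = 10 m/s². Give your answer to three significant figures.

a ≈ 2.80 m/s²

Here I = MR², so the shape factor k = I/(MR²) = 1.
Newton's second law down the slope: Mg sinθ − f = Ma. The torque equation fR = Iα (with α = a/R) gives f = kMa.
Eliminating f: Mg sinθ = (1+k)Ma, so a = g sinθ/(1+k) = 10 × sin34° / 2 ≈ 2.80 m/s².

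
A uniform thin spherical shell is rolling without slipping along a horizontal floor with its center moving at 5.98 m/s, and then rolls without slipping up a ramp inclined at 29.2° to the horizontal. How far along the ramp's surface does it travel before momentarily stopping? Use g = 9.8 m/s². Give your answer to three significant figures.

Here I = (2/3)MR², so the shape factor k = I/(MR²) = 2/3.
Since it rolls without slipping, ω = v/R and KE = ½Mv² + ½Iω² = ½(1+k)Mv² = (5/6)Mv².
Setting this equal to Mgh gives the vertical rise h = (1+k)v₀²/(2g) = 1.667×5.98²/(2×9.8) = 3.041 m.
The distance along the slope is d = h/sinθ = 3.041/sin29.2° ≈ 6.23 m.

d ≈ 6.23 m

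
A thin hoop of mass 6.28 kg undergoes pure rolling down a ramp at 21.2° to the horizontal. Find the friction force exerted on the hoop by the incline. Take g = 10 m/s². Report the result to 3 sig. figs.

With I = MR², the ratio k = I/(MR²) is 1.
Newton's second law down the slope: Mg sinθ − f = Ma. The torque equation fR = Iα (with α = a/R) gives f = kMa.
Combining, a = g sinθ/(1+k) and f = kMa = kMg sinθ/(1+k).
f = 1 × 6.28 × 10 × sin21.2° / 2 ≈ 11.4 N.

f ≈ 11.4 N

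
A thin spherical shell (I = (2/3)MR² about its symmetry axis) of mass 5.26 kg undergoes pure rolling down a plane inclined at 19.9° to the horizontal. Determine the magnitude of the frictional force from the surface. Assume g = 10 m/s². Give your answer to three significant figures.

For this body I = (2/3)MR², i.e. k = I/(MR²) = 2/3.
Newton's second law down the slope: Mg sinθ − f = Ma. The torque equation fR = Iα (with α = a/R) gives f = kMa.
Combining, a = g sinθ/(1+k) and f = kMa = kMg sinθ/(1+k).
f = (2/3) × 5.26 × 10 × sin19.9° / 1.667 ≈ 7.16 N.

f ≈ 7.16 N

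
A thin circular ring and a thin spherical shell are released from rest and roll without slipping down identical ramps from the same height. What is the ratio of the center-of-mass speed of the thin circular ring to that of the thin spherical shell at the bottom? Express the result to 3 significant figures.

v_ratio ≈ 0.913

Each satisfies Mgh = ½(1+k)Mv² with k = I/(MR²), so v ∝ 1/√(1+k).
For the thin circular ring k = 1; for the thin spherical shell k = 2/3.
v₁/v₂ = √((1+k₂)/(1+k₁)) = √(1.667/2) ≈ 0.913.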